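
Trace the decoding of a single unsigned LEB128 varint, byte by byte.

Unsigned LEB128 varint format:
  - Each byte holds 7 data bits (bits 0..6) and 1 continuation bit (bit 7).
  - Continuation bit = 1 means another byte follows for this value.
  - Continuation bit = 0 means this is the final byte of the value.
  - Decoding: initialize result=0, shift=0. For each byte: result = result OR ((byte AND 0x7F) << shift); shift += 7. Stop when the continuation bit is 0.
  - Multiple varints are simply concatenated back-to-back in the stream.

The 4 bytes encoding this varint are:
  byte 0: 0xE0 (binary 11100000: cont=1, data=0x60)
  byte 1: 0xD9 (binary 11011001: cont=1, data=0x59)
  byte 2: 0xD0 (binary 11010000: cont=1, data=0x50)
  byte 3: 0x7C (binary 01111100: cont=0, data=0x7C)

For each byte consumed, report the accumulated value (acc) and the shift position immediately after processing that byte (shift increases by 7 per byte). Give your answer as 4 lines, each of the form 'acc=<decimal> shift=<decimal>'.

byte 0=0xE0: payload=0x60=96, contrib = 96<<0 = 96; acc -> 96, shift -> 7
byte 1=0xD9: payload=0x59=89, contrib = 89<<7 = 11392; acc -> 11488, shift -> 14
byte 2=0xD0: payload=0x50=80, contrib = 80<<14 = 1310720; acc -> 1322208, shift -> 21
byte 3=0x7C: payload=0x7C=124, contrib = 124<<21 = 260046848; acc -> 261369056, shift -> 28

Answer: acc=96 shift=7
acc=11488 shift=14
acc=1322208 shift=21
acc=261369056 shift=28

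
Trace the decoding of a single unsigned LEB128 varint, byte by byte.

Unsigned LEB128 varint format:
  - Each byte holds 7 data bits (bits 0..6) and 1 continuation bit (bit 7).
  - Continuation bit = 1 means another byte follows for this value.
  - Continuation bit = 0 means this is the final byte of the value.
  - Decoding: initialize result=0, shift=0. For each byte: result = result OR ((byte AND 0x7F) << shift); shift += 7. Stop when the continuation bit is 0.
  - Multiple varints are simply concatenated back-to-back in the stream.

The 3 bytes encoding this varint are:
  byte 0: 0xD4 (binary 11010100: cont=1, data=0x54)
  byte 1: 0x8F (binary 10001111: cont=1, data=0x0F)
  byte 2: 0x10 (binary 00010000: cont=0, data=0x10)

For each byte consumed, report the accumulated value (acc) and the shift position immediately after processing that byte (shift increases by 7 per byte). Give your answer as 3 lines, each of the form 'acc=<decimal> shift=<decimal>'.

byte 0=0xD4: payload=0x54=84, contrib = 84<<0 = 84; acc -> 84, shift -> 7
byte 1=0x8F: payload=0x0F=15, contrib = 15<<7 = 1920; acc -> 2004, shift -> 14
byte 2=0x10: payload=0x10=16, contrib = 16<<14 = 262144; acc -> 264148, shift -> 21

Answer: acc=84 shift=7
acc=2004 shift=14
acc=264148 shift=21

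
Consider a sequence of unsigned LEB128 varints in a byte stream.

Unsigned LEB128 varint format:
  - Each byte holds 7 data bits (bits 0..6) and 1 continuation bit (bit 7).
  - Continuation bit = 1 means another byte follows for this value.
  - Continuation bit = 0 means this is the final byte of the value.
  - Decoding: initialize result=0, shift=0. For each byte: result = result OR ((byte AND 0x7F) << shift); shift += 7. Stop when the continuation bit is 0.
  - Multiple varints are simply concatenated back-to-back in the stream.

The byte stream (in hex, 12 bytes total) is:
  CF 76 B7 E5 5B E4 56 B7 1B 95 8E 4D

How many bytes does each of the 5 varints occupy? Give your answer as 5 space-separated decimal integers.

Answer: 2 3 2 2 3

Derivation:
  byte[0]=0xCF cont=1 payload=0x4F=79: acc |= 79<<0 -> acc=79 shift=7
  byte[1]=0x76 cont=0 payload=0x76=118: acc |= 118<<7 -> acc=15183 shift=14 [end]
Varint 1: bytes[0:2] = CF 76 -> value 15183 (2 byte(s))
  byte[2]=0xB7 cont=1 payload=0x37=55: acc |= 55<<0 -> acc=55 shift=7
  byte[3]=0xE5 cont=1 payload=0x65=101: acc |= 101<<7 -> acc=12983 shift=14
  byte[4]=0x5B cont=0 payload=0x5B=91: acc |= 91<<14 -> acc=1503927 shift=21 [end]
Varint 2: bytes[2:5] = B7 E5 5B -> value 1503927 (3 byte(s))
  byte[5]=0xE4 cont=1 payload=0x64=100: acc |= 100<<0 -> acc=100 shift=7
  byte[6]=0x56 cont=0 payload=0x56=86: acc |= 86<<7 -> acc=11108 shift=14 [end]
Varint 3: bytes[5:7] = E4 56 -> value 11108 (2 byte(s))
  byte[7]=0xB7 cont=1 payload=0x37=55: acc |= 55<<0 -> acc=55 shift=7
  byte[8]=0x1B cont=0 payload=0x1B=27: acc |= 27<<7 -> acc=3511 shift=14 [end]
Varint 4: bytes[7:9] = B7 1B -> value 3511 (2 byte(s))
  byte[9]=0x95 cont=1 payload=0x15=21: acc |= 21<<0 -> acc=21 shift=7
  byte[10]=0x8E cont=1 payload=0x0E=14: acc |= 14<<7 -> acc=1813 shift=14
  byte[11]=0x4D cont=0 payload=0x4D=77: acc |= 77<<14 -> acc=1263381 shift=21 [end]
Varint 5: bytes[9:12] = 95 8E 4D -> value 1263381 (3 byte(s))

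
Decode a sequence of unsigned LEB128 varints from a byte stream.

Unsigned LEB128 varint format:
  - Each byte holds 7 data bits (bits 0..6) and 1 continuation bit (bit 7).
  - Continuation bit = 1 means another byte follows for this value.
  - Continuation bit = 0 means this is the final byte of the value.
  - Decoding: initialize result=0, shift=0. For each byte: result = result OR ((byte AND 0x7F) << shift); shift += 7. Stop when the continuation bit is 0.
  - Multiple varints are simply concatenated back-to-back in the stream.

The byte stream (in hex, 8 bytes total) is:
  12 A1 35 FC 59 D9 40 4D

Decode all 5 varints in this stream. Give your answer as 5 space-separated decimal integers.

  byte[0]=0x12 cont=0 payload=0x12=18: acc |= 18<<0 -> acc=18 shift=7 [end]
Varint 1: bytes[0:1] = 12 -> value 18 (1 byte(s))
  byte[1]=0xA1 cont=1 payload=0x21=33: acc |= 33<<0 -> acc=33 shift=7
  byte[2]=0x35 cont=0 payload=0x35=53: acc |= 53<<7 -> acc=6817 shift=14 [end]
Varint 2: bytes[1:3] = A1 35 -> value 6817 (2 byte(s))
  byte[3]=0xFC cont=1 payload=0x7C=124: acc |= 124<<0 -> acc=124 shift=7
  byte[4]=0x59 cont=0 payload=0x59=89: acc |= 89<<7 -> acc=11516 shift=14 [end]
Varint 3: bytes[3:5] = FC 59 -> value 11516 (2 byte(s))
  byte[5]=0xD9 cont=1 payload=0x59=89: acc |= 89<<0 -> acc=89 shift=7
  byte[6]=0x40 cont=0 payload=0x40=64: acc |= 64<<7 -> acc=8281 shift=14 [end]
Varint 4: bytes[5:7] = D9 40 -> value 8281 (2 byte(s))
  byte[7]=0x4D cont=0 payload=0x4D=77: acc |= 77<<0 -> acc=77 shift=7 [end]
Varint 5: bytes[7:8] = 4D -> value 77 (1 byte(s))

Answer: 18 6817 11516 8281 77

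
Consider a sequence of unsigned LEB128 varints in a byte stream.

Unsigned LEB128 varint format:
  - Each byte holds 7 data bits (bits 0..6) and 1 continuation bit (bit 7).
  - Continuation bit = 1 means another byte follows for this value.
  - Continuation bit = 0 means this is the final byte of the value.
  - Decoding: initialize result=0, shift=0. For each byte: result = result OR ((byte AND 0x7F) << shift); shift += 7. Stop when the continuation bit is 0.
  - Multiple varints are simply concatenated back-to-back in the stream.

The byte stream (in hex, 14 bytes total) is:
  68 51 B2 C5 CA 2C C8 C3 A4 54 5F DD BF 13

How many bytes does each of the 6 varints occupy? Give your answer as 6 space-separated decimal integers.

Answer: 1 1 4 4 1 3

Derivation:
  byte[0]=0x68 cont=0 payload=0x68=104: acc |= 104<<0 -> acc=104 shift=7 [end]
Varint 1: bytes[0:1] = 68 -> value 104 (1 byte(s))
  byte[1]=0x51 cont=0 payload=0x51=81: acc |= 81<<0 -> acc=81 shift=7 [end]
Varint 2: bytes[1:2] = 51 -> value 81 (1 byte(s))
  byte[2]=0xB2 cont=1 payload=0x32=50: acc |= 50<<0 -> acc=50 shift=7
  byte[3]=0xC5 cont=1 payload=0x45=69: acc |= 69<<7 -> acc=8882 shift=14
  byte[4]=0xCA cont=1 payload=0x4A=74: acc |= 74<<14 -> acc=1221298 shift=21
  byte[5]=0x2C cont=0 payload=0x2C=44: acc |= 44<<21 -> acc=93495986 shift=28 [end]
Varint 3: bytes[2:6] = B2 C5 CA 2C -> value 93495986 (4 byte(s))
  byte[6]=0xC8 cont=1 payload=0x48=72: acc |= 72<<0 -> acc=72 shift=7
  byte[7]=0xC3 cont=1 payload=0x43=67: acc |= 67<<7 -> acc=8648 shift=14
  byte[8]=0xA4 cont=1 payload=0x24=36: acc |= 36<<14 -> acc=598472 shift=21
  byte[9]=0x54 cont=0 payload=0x54=84: acc |= 84<<21 -> acc=176759240 shift=28 [end]
Varint 4: bytes[6:10] = C8 C3 A4 54 -> value 176759240 (4 byte(s))
  byte[10]=0x5F cont=0 payload=0x5F=95: acc |= 95<<0 -> acc=95 shift=7 [end]
Varint 5: bytes[10:11] = 5F -> value 95 (1 byte(s))
  byte[11]=0xDD cont=1 payload=0x5D=93: acc |= 93<<0 -> acc=93 shift=7
  byte[12]=0xBF cont=1 payload=0x3F=63: acc |= 63<<7 -> acc=8157 shift=14
  byte[13]=0x13 cont=0 payload=0x13=19: acc |= 19<<14 -> acc=319453 shift=21 [end]
Varint 6: bytes[11:14] = DD BF 13 -> value 319453 (3 byte(s))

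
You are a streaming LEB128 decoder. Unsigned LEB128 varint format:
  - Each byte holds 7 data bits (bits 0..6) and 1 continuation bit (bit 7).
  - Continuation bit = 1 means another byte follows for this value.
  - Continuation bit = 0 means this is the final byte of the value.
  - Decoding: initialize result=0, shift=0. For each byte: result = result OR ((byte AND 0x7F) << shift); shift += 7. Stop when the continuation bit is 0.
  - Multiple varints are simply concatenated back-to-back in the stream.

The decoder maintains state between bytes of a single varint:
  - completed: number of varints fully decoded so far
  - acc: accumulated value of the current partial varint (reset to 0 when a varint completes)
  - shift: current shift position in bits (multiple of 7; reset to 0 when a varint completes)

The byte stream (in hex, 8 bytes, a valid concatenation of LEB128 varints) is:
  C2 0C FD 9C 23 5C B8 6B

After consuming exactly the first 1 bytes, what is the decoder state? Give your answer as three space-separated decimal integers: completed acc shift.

byte[0]=0xC2 cont=1 payload=0x42: acc |= 66<<0 -> completed=0 acc=66 shift=7

Answer: 0 66 7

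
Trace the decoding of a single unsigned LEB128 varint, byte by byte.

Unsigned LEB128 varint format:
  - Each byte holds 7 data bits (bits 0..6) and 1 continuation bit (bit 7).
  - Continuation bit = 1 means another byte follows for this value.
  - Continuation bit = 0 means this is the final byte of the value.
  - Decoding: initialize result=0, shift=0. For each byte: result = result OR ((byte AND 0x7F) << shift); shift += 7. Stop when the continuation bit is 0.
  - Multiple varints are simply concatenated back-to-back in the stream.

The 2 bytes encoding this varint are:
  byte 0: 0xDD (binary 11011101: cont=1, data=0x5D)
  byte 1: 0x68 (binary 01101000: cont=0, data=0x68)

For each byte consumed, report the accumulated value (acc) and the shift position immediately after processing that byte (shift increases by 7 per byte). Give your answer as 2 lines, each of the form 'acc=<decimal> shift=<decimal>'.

byte 0=0xDD: payload=0x5D=93, contrib = 93<<0 = 93; acc -> 93, shift -> 7
byte 1=0x68: payload=0x68=104, contrib = 104<<7 = 13312; acc -> 13405, shift -> 14

Answer: acc=93 shift=7
acc=13405 shift=14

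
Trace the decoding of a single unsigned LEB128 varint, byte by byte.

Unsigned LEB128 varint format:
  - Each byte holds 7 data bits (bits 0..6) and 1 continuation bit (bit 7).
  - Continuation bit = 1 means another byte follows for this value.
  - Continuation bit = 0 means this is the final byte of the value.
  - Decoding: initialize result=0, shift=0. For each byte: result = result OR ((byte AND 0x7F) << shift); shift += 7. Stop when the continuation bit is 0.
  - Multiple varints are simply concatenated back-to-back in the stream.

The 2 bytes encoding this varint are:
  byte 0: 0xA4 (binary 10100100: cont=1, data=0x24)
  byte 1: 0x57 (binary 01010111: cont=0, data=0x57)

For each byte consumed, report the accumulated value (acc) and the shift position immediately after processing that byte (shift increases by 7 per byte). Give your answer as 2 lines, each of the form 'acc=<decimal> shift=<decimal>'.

Answer: acc=36 shift=7
acc=11172 shift=14

Derivation:
byte 0=0xA4: payload=0x24=36, contrib = 36<<0 = 36; acc -> 36, shift -> 7
byte 1=0x57: payload=0x57=87, contrib = 87<<7 = 11136; acc -> 11172, shift -> 14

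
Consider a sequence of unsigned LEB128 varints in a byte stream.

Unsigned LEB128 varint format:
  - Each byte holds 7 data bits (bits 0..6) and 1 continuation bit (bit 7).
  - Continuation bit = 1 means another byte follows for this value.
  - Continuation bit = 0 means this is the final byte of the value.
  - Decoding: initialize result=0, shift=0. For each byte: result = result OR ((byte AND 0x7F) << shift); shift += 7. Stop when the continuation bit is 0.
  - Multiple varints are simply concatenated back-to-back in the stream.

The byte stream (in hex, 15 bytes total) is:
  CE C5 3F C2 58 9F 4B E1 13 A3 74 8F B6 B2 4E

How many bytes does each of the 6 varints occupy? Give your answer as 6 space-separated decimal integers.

  byte[0]=0xCE cont=1 payload=0x4E=78: acc |= 78<<0 -> acc=78 shift=7
  byte[1]=0xC5 cont=1 payload=0x45=69: acc |= 69<<7 -> acc=8910 shift=14
  byte[2]=0x3F cont=0 payload=0x3F=63: acc |= 63<<14 -> acc=1041102 shift=21 [end]
Varint 1: bytes[0:3] = CE C5 3F -> value 1041102 (3 byte(s))
  byte[3]=0xC2 cont=1 payload=0x42=66: acc |= 66<<0 -> acc=66 shift=7
  byte[4]=0x58 cont=0 payload=0x58=88: acc |= 88<<7 -> acc=11330 shift=14 [end]
Varint 2: bytes[3:5] = C2 58 -> value 11330 (2 byte(s))
  byte[5]=0x9F cont=1 payload=0x1F=31: acc |= 31<<0 -> acc=31 shift=7
  byte[6]=0x4B cont=0 payload=0x4B=75: acc |= 75<<7 -> acc=9631 shift=14 [end]
Varint 3: bytes[5:7] = 9F 4B -> value 9631 (2 byte(s))
  byte[7]=0xE1 cont=1 payload=0x61=97: acc |= 97<<0 -> acc=97 shift=7
  byte[8]=0x13 cont=0 payload=0x13=19: acc |= 19<<7 -> acc=2529 shift=14 [end]
Varint 4: bytes[7:9] = E1 13 -> value 2529 (2 byte(s))
  byte[9]=0xA3 cont=1 payload=0x23=35: acc |= 35<<0 -> acc=35 shift=7
  byte[10]=0x74 cont=0 payload=0x74=116: acc |= 116<<7 -> acc=14883 shift=14 [end]
Varint 5: bytes[9:11] = A3 74 -> value 14883 (2 byte(s))
  byte[11]=0x8F cont=1 payload=0x0F=15: acc |= 15<<0 -> acc=15 shift=7
  byte[12]=0xB6 cont=1 payload=0x36=54: acc |= 54<<7 -> acc=6927 shift=14
  byte[13]=0xB2 cont=1 payload=0x32=50: acc |= 50<<14 -> acc=826127 shift=21
  byte[14]=0x4E cont=0 payload=0x4E=78: acc |= 78<<21 -> acc=164403983 shift=28 [end]
Varint 6: bytes[11:15] = 8F B6 B2 4E -> value 164403983 (4 byte(s))

Answer: 3 2 2 2 2 4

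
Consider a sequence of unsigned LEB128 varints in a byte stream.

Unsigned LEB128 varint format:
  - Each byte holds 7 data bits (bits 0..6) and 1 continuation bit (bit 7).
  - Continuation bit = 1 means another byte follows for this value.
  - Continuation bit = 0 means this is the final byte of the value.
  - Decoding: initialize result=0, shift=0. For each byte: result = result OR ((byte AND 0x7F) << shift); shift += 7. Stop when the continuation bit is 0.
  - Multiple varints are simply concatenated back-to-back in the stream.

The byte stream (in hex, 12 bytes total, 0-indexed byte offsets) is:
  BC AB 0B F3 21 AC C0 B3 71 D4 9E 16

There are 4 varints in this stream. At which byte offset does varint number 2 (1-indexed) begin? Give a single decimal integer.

Answer: 3

Derivation:
  byte[0]=0xBC cont=1 payload=0x3C=60: acc |= 60<<0 -> acc=60 shift=7
  byte[1]=0xAB cont=1 payload=0x2B=43: acc |= 43<<7 -> acc=5564 shift=14
  byte[2]=0x0B cont=0 payload=0x0B=11: acc |= 11<<14 -> acc=185788 shift=21 [end]
Varint 1: bytes[0:3] = BC AB 0B -> value 185788 (3 byte(s))
  byte[3]=0xF3 cont=1 payload=0x73=115: acc |= 115<<0 -> acc=115 shift=7
  byte[4]=0x21 cont=0 payload=0x21=33: acc |= 33<<7 -> acc=4339 shift=14 [end]
Varint 2: bytes[3:5] = F3 21 -> value 4339 (2 byte(s))
  byte[5]=0xAC cont=1 payload=0x2C=44: acc |= 44<<0 -> acc=44 shift=7
  byte[6]=0xC0 cont=1 payload=0x40=64: acc |= 64<<7 -> acc=8236 shift=14
  byte[7]=0xB3 cont=1 payload=0x33=51: acc |= 51<<14 -> acc=843820 shift=21
  byte[8]=0x71 cont=0 payload=0x71=113: acc |= 113<<21 -> acc=237821996 shift=28 [end]
Varint 3: bytes[5:9] = AC C0 B3 71 -> value 237821996 (4 byte(s))
  byte[9]=0xD4 cont=1 payload=0x54=84: acc |= 84<<0 -> acc=84 shift=7
  byte[10]=0x9E cont=1 payload=0x1E=30: acc |= 30<<7 -> acc=3924 shift=14
  byte[11]=0x16 cont=0 payload=0x16=22: acc |= 22<<14 -> acc=364372 shift=21 [end]
Varint 4: bytes[9:12] = D4 9E 16 -> value 364372 (3 byte(s))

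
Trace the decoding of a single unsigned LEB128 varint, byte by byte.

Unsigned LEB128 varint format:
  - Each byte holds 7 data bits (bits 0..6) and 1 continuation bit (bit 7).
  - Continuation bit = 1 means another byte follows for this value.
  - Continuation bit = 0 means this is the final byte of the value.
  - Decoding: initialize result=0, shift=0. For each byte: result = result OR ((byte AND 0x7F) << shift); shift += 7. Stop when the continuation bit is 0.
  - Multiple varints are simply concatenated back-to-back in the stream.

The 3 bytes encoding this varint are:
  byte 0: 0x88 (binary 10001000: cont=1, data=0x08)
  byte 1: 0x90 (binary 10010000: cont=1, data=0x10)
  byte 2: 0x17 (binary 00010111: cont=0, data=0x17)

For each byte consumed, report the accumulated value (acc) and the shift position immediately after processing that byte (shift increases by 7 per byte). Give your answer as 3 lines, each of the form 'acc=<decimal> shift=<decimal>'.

byte 0=0x88: payload=0x08=8, contrib = 8<<0 = 8; acc -> 8, shift -> 7
byte 1=0x90: payload=0x10=16, contrib = 16<<7 = 2048; acc -> 2056, shift -> 14
byte 2=0x17: payload=0x17=23, contrib = 23<<14 = 376832; acc -> 378888, shift -> 21

Answer: acc=8 shift=7
acc=2056 shift=14
acc=378888 shift=21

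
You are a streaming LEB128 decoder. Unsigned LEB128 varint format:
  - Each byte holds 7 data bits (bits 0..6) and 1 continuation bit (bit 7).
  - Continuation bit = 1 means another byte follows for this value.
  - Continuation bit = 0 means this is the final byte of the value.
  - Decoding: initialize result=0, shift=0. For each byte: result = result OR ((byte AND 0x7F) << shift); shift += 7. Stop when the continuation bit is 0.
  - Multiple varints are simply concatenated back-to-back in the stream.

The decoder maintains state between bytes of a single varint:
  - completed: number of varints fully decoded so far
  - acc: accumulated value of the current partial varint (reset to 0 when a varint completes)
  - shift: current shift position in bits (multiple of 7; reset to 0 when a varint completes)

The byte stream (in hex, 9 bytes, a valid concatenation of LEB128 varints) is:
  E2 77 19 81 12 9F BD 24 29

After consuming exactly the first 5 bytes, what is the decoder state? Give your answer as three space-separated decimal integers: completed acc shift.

Answer: 3 0 0

Derivation:
byte[0]=0xE2 cont=1 payload=0x62: acc |= 98<<0 -> completed=0 acc=98 shift=7
byte[1]=0x77 cont=0 payload=0x77: varint #1 complete (value=15330); reset -> completed=1 acc=0 shift=0
byte[2]=0x19 cont=0 payload=0x19: varint #2 complete (value=25); reset -> completed=2 acc=0 shift=0
byte[3]=0x81 cont=1 payload=0x01: acc |= 1<<0 -> completed=2 acc=1 shift=7
byte[4]=0x12 cont=0 payload=0x12: varint #3 complete (value=2305); reset -> completed=3 acc=0 shift=0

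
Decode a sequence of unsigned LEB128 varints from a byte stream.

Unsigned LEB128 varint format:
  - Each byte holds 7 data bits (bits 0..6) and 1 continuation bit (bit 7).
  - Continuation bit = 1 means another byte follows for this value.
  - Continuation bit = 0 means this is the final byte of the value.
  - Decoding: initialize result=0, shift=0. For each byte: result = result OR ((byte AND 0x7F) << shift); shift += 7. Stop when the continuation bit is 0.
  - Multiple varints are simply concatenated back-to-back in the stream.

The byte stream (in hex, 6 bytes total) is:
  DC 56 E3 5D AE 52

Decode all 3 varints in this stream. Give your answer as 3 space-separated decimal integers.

  byte[0]=0xDC cont=1 payload=0x5C=92: acc |= 92<<0 -> acc=92 shift=7
  byte[1]=0x56 cont=0 payload=0x56=86: acc |= 86<<7 -> acc=11100 shift=14 [end]
Varint 1: bytes[0:2] = DC 56 -> value 11100 (2 byte(s))
  byte[2]=0xE3 cont=1 payload=0x63=99: acc |= 99<<0 -> acc=99 shift=7
  byte[3]=0x5D cont=0 payload=0x5D=93: acc |= 93<<7 -> acc=12003 shift=14 [end]
Varint 2: bytes[2:4] = E3 5D -> value 12003 (2 byte(s))
  byte[4]=0xAE cont=1 payload=0x2E=46: acc |= 46<<0 -> acc=46 shift=7
  byte[5]=0x52 cont=0 payload=0x52=82: acc |= 82<<7 -> acc=10542 shift=14 [end]
Varint 3: bytes[4:6] = AE 52 -> value 10542 (2 byte(s))

Answer: 11100 12003 10542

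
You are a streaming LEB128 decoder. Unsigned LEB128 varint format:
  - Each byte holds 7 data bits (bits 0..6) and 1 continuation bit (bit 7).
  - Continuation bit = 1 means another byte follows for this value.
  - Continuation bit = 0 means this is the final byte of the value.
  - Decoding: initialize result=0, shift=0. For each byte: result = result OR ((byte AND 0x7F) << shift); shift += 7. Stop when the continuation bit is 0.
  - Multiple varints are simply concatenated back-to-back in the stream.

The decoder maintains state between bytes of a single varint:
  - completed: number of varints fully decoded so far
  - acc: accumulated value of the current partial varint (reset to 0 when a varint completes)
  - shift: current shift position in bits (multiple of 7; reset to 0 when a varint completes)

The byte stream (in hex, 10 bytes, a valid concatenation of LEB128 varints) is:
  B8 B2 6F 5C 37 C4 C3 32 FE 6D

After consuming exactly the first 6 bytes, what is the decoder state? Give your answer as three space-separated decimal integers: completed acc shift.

byte[0]=0xB8 cont=1 payload=0x38: acc |= 56<<0 -> completed=0 acc=56 shift=7
byte[1]=0xB2 cont=1 payload=0x32: acc |= 50<<7 -> completed=0 acc=6456 shift=14
byte[2]=0x6F cont=0 payload=0x6F: varint #1 complete (value=1825080); reset -> completed=1 acc=0 shift=0
byte[3]=0x5C cont=0 payload=0x5C: varint #2 complete (value=92); reset -> completed=2 acc=0 shift=0
byte[4]=0x37 cont=0 payload=0x37: varint #3 complete (value=55); reset -> completed=3 acc=0 shift=0
byte[5]=0xC4 cont=1 payload=0x44: acc |= 68<<0 -> completed=3 acc=68 shift=7

Answer: 3 68 7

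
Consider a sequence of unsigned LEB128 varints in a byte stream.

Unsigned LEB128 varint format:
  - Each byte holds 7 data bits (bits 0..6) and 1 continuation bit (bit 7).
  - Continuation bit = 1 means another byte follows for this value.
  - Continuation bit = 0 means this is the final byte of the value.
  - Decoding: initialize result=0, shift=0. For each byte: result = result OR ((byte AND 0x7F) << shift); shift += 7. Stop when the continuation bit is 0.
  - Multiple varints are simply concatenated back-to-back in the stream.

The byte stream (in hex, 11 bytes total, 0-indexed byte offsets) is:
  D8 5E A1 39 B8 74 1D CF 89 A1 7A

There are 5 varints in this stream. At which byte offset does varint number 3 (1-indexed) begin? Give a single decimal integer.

Answer: 4

Derivation:
  byte[0]=0xD8 cont=1 payload=0x58=88: acc |= 88<<0 -> acc=88 shift=7
  byte[1]=0x5E cont=0 payload=0x5E=94: acc |= 94<<7 -> acc=12120 shift=14 [end]
Varint 1: bytes[0:2] = D8 5E -> value 12120 (2 byte(s))
  byte[2]=0xA1 cont=1 payload=0x21=33: acc |= 33<<0 -> acc=33 shift=7
  byte[3]=0x39 cont=0 payload=0x39=57: acc |= 57<<7 -> acc=7329 shift=14 [end]
Varint 2: bytes[2:4] = A1 39 -> value 7329 (2 byte(s))
  byte[4]=0xB8 cont=1 payload=0x38=56: acc |= 56<<0 -> acc=56 shift=7
  byte[5]=0x74 cont=0 payload=0x74=116: acc |= 116<<7 -> acc=14904 shift=14 [end]
Varint 3: bytes[4:6] = B8 74 -> value 14904 (2 byte(s))
  byte[6]=0x1D cont=0 payload=0x1D=29: acc |= 29<<0 -> acc=29 shift=7 [end]
Varint 4: bytes[6:7] = 1D -> value 29 (1 byte(s))
  byte[7]=0xCF cont=1 payload=0x4F=79: acc |= 79<<0 -> acc=79 shift=7
  byte[8]=0x89 cont=1 payload=0x09=9: acc |= 9<<7 -> acc=1231 shift=14
  byte[9]=0xA1 cont=1 payload=0x21=33: acc |= 33<<14 -> acc=541903 shift=21
  byte[10]=0x7A cont=0 payload=0x7A=122: acc |= 122<<21 -> acc=256394447 shift=28 [end]
Varint 5: bytes[7:11] = CF 89 A1 7A -> value 256394447 (4 byte(s))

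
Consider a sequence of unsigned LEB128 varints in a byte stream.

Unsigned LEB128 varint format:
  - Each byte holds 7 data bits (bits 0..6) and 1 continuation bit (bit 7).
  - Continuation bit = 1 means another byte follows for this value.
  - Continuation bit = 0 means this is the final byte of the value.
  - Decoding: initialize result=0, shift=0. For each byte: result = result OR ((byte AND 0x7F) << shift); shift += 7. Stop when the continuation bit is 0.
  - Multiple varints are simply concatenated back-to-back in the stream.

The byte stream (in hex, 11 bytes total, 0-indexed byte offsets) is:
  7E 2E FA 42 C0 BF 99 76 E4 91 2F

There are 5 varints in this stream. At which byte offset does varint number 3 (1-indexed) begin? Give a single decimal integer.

  byte[0]=0x7E cont=0 payload=0x7E=126: acc |= 126<<0 -> acc=126 shift=7 [end]
Varint 1: bytes[0:1] = 7E -> value 126 (1 byte(s))
  byte[1]=0x2E cont=0 payload=0x2E=46: acc |= 46<<0 -> acc=46 shift=7 [end]
Varint 2: bytes[1:2] = 2E -> value 46 (1 byte(s))
  byte[2]=0xFA cont=1 payload=0x7A=122: acc |= 122<<0 -> acc=122 shift=7
  byte[3]=0x42 cont=0 payload=0x42=66: acc |= 66<<7 -> acc=8570 shift=14 [end]
Varint 3: bytes[2:4] = FA 42 -> value 8570 (2 byte(s))
  byte[4]=0xC0 cont=1 payload=0x40=64: acc |= 64<<0 -> acc=64 shift=7
  byte[5]=0xBF cont=1 payload=0x3F=63: acc |= 63<<7 -> acc=8128 shift=14
  byte[6]=0x99 cont=1 payload=0x19=25: acc |= 25<<14 -> acc=417728 shift=21
  byte[7]=0x76 cont=0 payload=0x76=118: acc |= 118<<21 -> acc=247881664 shift=28 [end]
Varint 4: bytes[4:8] = C0 BF 99 76 -> value 247881664 (4 byte(s))
  byte[8]=0xE4 cont=1 payload=0x64=100: acc |= 100<<0 -> acc=100 shift=7
  byte[9]=0x91 cont=1 payload=0x11=17: acc |= 17<<7 -> acc=2276 shift=14
  byte[10]=0x2F cont=0 payload=0x2F=47: acc |= 47<<14 -> acc=772324 shift=21 [end]
Varint 5: bytes[8:11] = E4 91 2F -> value 772324 (3 byte(s))

Answer: 2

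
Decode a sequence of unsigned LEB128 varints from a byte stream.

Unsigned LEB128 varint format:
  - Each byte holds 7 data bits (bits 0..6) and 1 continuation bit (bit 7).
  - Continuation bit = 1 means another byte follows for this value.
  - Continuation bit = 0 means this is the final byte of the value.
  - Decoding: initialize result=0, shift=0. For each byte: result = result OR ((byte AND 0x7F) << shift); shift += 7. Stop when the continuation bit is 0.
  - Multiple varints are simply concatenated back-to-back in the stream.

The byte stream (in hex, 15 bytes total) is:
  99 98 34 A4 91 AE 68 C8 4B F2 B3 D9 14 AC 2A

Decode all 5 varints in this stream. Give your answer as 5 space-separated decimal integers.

  byte[0]=0x99 cont=1 payload=0x19=25: acc |= 25<<0 -> acc=25 shift=7
  byte[1]=0x98 cont=1 payload=0x18=24: acc |= 24<<7 -> acc=3097 shift=14
  byte[2]=0x34 cont=0 payload=0x34=52: acc |= 52<<14 -> acc=855065 shift=21 [end]
Varint 1: bytes[0:3] = 99 98 34 -> value 855065 (3 byte(s))
  byte[3]=0xA4 cont=1 payload=0x24=36: acc |= 36<<0 -> acc=36 shift=7
  byte[4]=0x91 cont=1 payload=0x11=17: acc |= 17<<7 -> acc=2212 shift=14
  byte[5]=0xAE cont=1 payload=0x2E=46: acc |= 46<<14 -> acc=755876 shift=21
  byte[6]=0x68 cont=0 payload=0x68=104: acc |= 104<<21 -> acc=218859684 shift=28 [end]
Varint 2: bytes[3:7] = A4 91 AE 68 -> value 218859684 (4 byte(s))
  byte[7]=0xC8 cont=1 payload=0x48=72: acc |= 72<<0 -> acc=72 shift=7
  byte[8]=0x4B cont=0 payload=0x4B=75: acc |= 75<<7 -> acc=9672 shift=14 [end]
Varint 3: bytes[7:9] = C8 4B -> value 9672 (2 byte(s))
  byte[9]=0xF2 cont=1 payload=0x72=114: acc |= 114<<0 -> acc=114 shift=7
  byte[10]=0xB3 cont=1 payload=0x33=51: acc |= 51<<7 -> acc=6642 shift=14
  byte[11]=0xD9 cont=1 payload=0x59=89: acc |= 89<<14 -> acc=1464818 shift=21
  byte[12]=0x14 cont=0 payload=0x14=20: acc |= 20<<21 -> acc=43407858 shift=28 [end]
Varint 4: bytes[9:13] = F2 B3 D9 14 -> value 43407858 (4 byte(s))
  byte[13]=0xAC cont=1 payload=0x2C=44: acc |= 44<<0 -> acc=44 shift=7
  byte[14]=0x2A cont=0 payload=0x2A=42: acc |= 42<<7 -> acc=5420 shift=14 [end]
Varint 5: bytes[13:15] = AC 2A -> value 5420 (2 byte(s))

Answer: 855065 218859684 9672 43407858 5420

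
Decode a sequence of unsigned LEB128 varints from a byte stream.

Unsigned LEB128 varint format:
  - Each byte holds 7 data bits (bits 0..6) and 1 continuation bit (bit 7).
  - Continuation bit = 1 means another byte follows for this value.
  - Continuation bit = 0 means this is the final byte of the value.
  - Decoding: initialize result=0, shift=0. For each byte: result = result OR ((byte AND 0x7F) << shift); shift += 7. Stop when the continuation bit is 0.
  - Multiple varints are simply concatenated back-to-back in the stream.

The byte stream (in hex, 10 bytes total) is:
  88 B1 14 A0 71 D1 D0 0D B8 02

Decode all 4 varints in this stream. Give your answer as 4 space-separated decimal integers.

  byte[0]=0x88 cont=1 payload=0x08=8: acc |= 8<<0 -> acc=8 shift=7
  byte[1]=0xB1 cont=1 payload=0x31=49: acc |= 49<<7 -> acc=6280 shift=14
  byte[2]=0x14 cont=0 payload=0x14=20: acc |= 20<<14 -> acc=333960 shift=21 [end]
Varint 1: bytes[0:3] = 88 B1 14 -> value 333960 (3 byte(s))
  byte[3]=0xA0 cont=1 payload=0x20=32: acc |= 32<<0 -> acc=32 shift=7
  byte[4]=0x71 cont=0 payload=0x71=113: acc |= 113<<7 -> acc=14496 shift=14 [end]
Varint 2: bytes[3:5] = A0 71 -> value 14496 (2 byte(s))
  byte[5]=0xD1 cont=1 payload=0x51=81: acc |= 81<<0 -> acc=81 shift=7
  byte[6]=0xD0 cont=1 payload=0x50=80: acc |= 80<<7 -> acc=10321 shift=14
  byte[7]=0x0D cont=0 payload=0x0D=13: acc |= 13<<14 -> acc=223313 shift=21 [end]
Varint 3: bytes[5:8] = D1 D0 0D -> value 223313 (3 byte(s))
  byte[8]=0xB8 cont=1 payload=0x38=56: acc |= 56<<0 -> acc=56 shift=7
  byte[9]=0x02 cont=0 payload=0x02=2: acc |= 2<<7 -> acc=312 shift=14 [end]
Varint 4: bytes[8:10] = B8 02 -> value 312 (2 byte(s))

Answer: 333960 14496 223313 312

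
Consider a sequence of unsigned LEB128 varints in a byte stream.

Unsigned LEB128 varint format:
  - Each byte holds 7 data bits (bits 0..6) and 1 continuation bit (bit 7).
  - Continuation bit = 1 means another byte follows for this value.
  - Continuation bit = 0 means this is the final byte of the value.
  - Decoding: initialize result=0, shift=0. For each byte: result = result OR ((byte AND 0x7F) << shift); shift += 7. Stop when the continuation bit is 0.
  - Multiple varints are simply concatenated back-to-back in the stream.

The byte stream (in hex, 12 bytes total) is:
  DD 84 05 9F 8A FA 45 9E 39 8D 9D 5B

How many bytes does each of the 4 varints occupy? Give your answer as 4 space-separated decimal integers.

  byte[0]=0xDD cont=1 payload=0x5D=93: acc |= 93<<0 -> acc=93 shift=7
  byte[1]=0x84 cont=1 payload=0x04=4: acc |= 4<<7 -> acc=605 shift=14
  byte[2]=0x05 cont=0 payload=0x05=5: acc |= 5<<14 -> acc=82525 shift=21 [end]
Varint 1: bytes[0:3] = DD 84 05 -> value 82525 (3 byte(s))
  byte[3]=0x9F cont=1 payload=0x1F=31: acc |= 31<<0 -> acc=31 shift=7
  byte[4]=0x8A cont=1 payload=0x0A=10: acc |= 10<<7 -> acc=1311 shift=14
  byte[5]=0xFA cont=1 payload=0x7A=122: acc |= 122<<14 -> acc=2000159 shift=21
  byte[6]=0x45 cont=0 payload=0x45=69: acc |= 69<<21 -> acc=146703647 shift=28 [end]
Varint 2: bytes[3:7] = 9F 8A FA 45 -> value 146703647 (4 byte(s))
  byte[7]=0x9E cont=1 payload=0x1E=30: acc |= 30<<0 -> acc=30 shift=7
  byte[8]=0x39 cont=0 payload=0x39=57: acc |= 57<<7 -> acc=7326 shift=14 [end]
Varint 3: bytes[7:9] = 9E 39 -> value 7326 (2 byte(s))
  byte[9]=0x8D cont=1 payload=0x0D=13: acc |= 13<<0 -> acc=13 shift=7
  byte[10]=0x9D cont=1 payload=0x1D=29: acc |= 29<<7 -> acc=3725 shift=14
  byte[11]=0x5B cont=0 payload=0x5B=91: acc |= 91<<14 -> acc=1494669 shift=21 [end]
Varint 4: bytes[9:12] = 8D 9D 5B -> value 1494669 (3 byte(s))

Answer: 3 4 2 3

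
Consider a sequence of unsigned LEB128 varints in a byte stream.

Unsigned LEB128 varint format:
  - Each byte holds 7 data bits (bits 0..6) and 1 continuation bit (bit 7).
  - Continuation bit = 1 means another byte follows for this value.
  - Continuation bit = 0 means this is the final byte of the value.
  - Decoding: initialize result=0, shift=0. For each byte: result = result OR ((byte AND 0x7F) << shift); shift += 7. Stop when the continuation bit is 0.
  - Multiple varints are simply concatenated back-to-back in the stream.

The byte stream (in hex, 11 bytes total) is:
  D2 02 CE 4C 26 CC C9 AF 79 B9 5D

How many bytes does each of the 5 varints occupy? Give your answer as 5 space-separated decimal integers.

  byte[0]=0xD2 cont=1 payload=0x52=82: acc |= 82<<0 -> acc=82 shift=7
  byte[1]=0x02 cont=0 payload=0x02=2: acc |= 2<<7 -> acc=338 shift=14 [end]
Varint 1: bytes[0:2] = D2 02 -> value 338 (2 byte(s))
  byte[2]=0xCE cont=1 payload=0x4E=78: acc |= 78<<0 -> acc=78 shift=7
  byte[3]=0x4C cont=0 payload=0x4C=76: acc |= 76<<7 -> acc=9806 shift=14 [end]
Varint 2: bytes[2:4] = CE 4C -> value 9806 (2 byte(s))
  byte[4]=0x26 cont=0 payload=0x26=38: acc |= 38<<0 -> acc=38 shift=7 [end]
Varint 3: bytes[4:5] = 26 -> value 38 (1 byte(s))
  byte[5]=0xCC cont=1 payload=0x4C=76: acc |= 76<<0 -> acc=76 shift=7
  byte[6]=0xC9 cont=1 payload=0x49=73: acc |= 73<<7 -> acc=9420 shift=14
  byte[7]=0xAF cont=1 payload=0x2F=47: acc |= 47<<14 -> acc=779468 shift=21
  byte[8]=0x79 cont=0 payload=0x79=121: acc |= 121<<21 -> acc=254534860 shift=28 [end]
Varint 4: bytes[5:9] = CC C9 AF 79 -> value 254534860 (4 byte(s))
  byte[9]=0xB9 cont=1 payload=0x39=57: acc |= 57<<0 -> acc=57 shift=7
  byte[10]=0x5D cont=0 payload=0x5D=93: acc |= 93<<7 -> acc=11961 shift=14 [end]
Varint 5: bytes[9:11] = B9 5D -> value 11961 (2 byte(s))

Answer: 2 2 1 4 2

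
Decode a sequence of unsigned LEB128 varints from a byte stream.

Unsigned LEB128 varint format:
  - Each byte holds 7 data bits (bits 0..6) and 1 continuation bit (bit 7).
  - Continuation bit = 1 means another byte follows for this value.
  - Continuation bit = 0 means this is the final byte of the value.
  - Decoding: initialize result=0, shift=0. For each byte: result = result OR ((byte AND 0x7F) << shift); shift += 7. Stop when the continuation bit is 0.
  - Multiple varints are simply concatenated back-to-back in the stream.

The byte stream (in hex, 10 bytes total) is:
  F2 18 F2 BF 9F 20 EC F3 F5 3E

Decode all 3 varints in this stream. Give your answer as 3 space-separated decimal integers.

Answer: 3186 67624946 131955180

Derivation:
  byte[0]=0xF2 cont=1 payload=0x72=114: acc |= 114<<0 -> acc=114 shift=7
  byte[1]=0x18 cont=0 payload=0x18=24: acc |= 24<<7 -> acc=3186 shift=14 [end]
Varint 1: bytes[0:2] = F2 18 -> value 3186 (2 byte(s))
  byte[2]=0xF2 cont=1 payload=0x72=114: acc |= 114<<0 -> acc=114 shift=7
  byte[3]=0xBF cont=1 payload=0x3F=63: acc |= 63<<7 -> acc=8178 shift=14
  byte[4]=0x9F cont=1 payload=0x1F=31: acc |= 31<<14 -> acc=516082 shift=21
  byte[5]=0x20 cont=0 payload=0x20=32: acc |= 32<<21 -> acc=67624946 shift=28 [end]
Varint 2: bytes[2:6] = F2 BF 9F 20 -> value 67624946 (4 byte(s))
  byte[6]=0xEC cont=1 payload=0x6C=108: acc |= 108<<0 -> acc=108 shift=7
  byte[7]=0xF3 cont=1 payload=0x73=115: acc |= 115<<7 -> acc=14828 shift=14
  byte[8]=0xF5 cont=1 payload=0x75=117: acc |= 117<<14 -> acc=1931756 shift=21
  byte[9]=0x3E cont=0 payload=0x3E=62: acc |= 62<<21 -> acc=131955180 shift=28 [end]
Varint 3: bytes[6:10] = EC F3 F5 3E -> value 131955180 (4 byte(s))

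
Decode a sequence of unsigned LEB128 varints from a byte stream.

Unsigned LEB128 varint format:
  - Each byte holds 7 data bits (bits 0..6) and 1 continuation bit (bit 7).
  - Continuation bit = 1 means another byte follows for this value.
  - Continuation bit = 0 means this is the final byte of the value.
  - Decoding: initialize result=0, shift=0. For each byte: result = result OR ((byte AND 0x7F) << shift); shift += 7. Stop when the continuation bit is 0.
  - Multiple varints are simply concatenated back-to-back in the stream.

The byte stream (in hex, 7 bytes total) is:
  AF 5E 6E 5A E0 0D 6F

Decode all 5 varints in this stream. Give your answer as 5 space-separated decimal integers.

  byte[0]=0xAF cont=1 payload=0x2F=47: acc |= 47<<0 -> acc=47 shift=7
  byte[1]=0x5E cont=0 payload=0x5E=94: acc |= 94<<7 -> acc=12079 shift=14 [end]
Varint 1: bytes[0:2] = AF 5E -> value 12079 (2 byte(s))
  byte[2]=0x6E cont=0 payload=0x6E=110: acc |= 110<<0 -> acc=110 shift=7 [end]
Varint 2: bytes[2:3] = 6E -> value 110 (1 byte(s))
  byte[3]=0x5A cont=0 payload=0x5A=90: acc |= 90<<0 -> acc=90 shift=7 [end]
Varint 3: bytes[3:4] = 5A -> value 90 (1 byte(s))
  byte[4]=0xE0 cont=1 payload=0x60=96: acc |= 96<<0 -> acc=96 shift=7
  byte[5]=0x0D cont=0 payload=0x0D=13: acc |= 13<<7 -> acc=1760 shift=14 [end]
Varint 4: bytes[4:6] = E0 0D -> value 1760 (2 byte(s))
  byte[6]=0x6F cont=0 payload=0x6F=111: acc |= 111<<0 -> acc=111 shift=7 [end]
Varint 5: bytes[6:7] = 6F -> value 111 (1 byte(s))

Answer: 12079 110 90 1760 111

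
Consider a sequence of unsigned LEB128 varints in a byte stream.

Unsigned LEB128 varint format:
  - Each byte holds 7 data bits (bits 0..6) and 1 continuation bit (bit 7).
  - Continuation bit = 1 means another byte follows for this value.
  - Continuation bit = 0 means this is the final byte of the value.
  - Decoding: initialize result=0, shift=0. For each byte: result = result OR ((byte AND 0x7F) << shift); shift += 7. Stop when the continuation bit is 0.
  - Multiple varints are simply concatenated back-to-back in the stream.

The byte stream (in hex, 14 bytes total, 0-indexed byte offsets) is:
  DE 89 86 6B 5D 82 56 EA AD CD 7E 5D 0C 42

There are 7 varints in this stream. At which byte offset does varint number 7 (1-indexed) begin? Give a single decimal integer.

  byte[0]=0xDE cont=1 payload=0x5E=94: acc |= 94<<0 -> acc=94 shift=7
  byte[1]=0x89 cont=1 payload=0x09=9: acc |= 9<<7 -> acc=1246 shift=14
  byte[2]=0x86 cont=1 payload=0x06=6: acc |= 6<<14 -> acc=99550 shift=21
  byte[3]=0x6B cont=0 payload=0x6B=107: acc |= 107<<21 -> acc=224494814 shift=28 [end]
Varint 1: bytes[0:4] = DE 89 86 6B -> value 224494814 (4 byte(s))
  byte[4]=0x5D cont=0 payload=0x5D=93: acc |= 93<<0 -> acc=93 shift=7 [end]
Varint 2: bytes[4:5] = 5D -> value 93 (1 byte(s))
  byte[5]=0x82 cont=1 payload=0x02=2: acc |= 2<<0 -> acc=2 shift=7
  byte[6]=0x56 cont=0 payload=0x56=86: acc |= 86<<7 -> acc=11010 shift=14 [end]
Varint 3: bytes[5:7] = 82 56 -> value 11010 (2 byte(s))
  byte[7]=0xEA cont=1 payload=0x6A=106: acc |= 106<<0 -> acc=106 shift=7
  byte[8]=0xAD cont=1 payload=0x2D=45: acc |= 45<<7 -> acc=5866 shift=14
  byte[9]=0xCD cont=1 payload=0x4D=77: acc |= 77<<14 -> acc=1267434 shift=21
  byte[10]=0x7E cont=0 payload=0x7E=126: acc |= 126<<21 -> acc=265508586 shift=28 [end]
Varint 4: bytes[7:11] = EA AD CD 7E -> value 265508586 (4 byte(s))
  byte[11]=0x5D cont=0 payload=0x5D=93: acc |= 93<<0 -> acc=93 shift=7 [end]
Varint 5: bytes[11:12] = 5D -> value 93 (1 byte(s))
  byte[12]=0x0C cont=0 payload=0x0C=12: acc |= 12<<0 -> acc=12 shift=7 [end]
Varint 6: bytes[12:13] = 0C -> value 12 (1 byte(s))
  byte[13]=0x42 cont=0 payload=0x42=66: acc |= 66<<0 -> acc=66 shift=7 [end]
Varint 7: bytes[13:14] = 42 -> value 66 (1 byte(s))

Answer: 13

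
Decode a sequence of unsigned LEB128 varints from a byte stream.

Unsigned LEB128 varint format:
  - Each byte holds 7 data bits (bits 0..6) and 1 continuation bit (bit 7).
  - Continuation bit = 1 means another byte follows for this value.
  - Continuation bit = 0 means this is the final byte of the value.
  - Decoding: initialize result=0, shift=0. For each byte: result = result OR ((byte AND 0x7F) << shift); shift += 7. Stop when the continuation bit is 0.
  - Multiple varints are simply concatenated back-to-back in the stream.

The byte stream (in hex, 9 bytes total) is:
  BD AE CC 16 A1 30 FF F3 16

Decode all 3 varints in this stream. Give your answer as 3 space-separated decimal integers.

  byte[0]=0xBD cont=1 payload=0x3D=61: acc |= 61<<0 -> acc=61 shift=7
  byte[1]=0xAE cont=1 payload=0x2E=46: acc |= 46<<7 -> acc=5949 shift=14
  byte[2]=0xCC cont=1 payload=0x4C=76: acc |= 76<<14 -> acc=1251133 shift=21
  byte[3]=0x16 cont=0 payload=0x16=22: acc |= 22<<21 -> acc=47388477 shift=28 [end]
Varint 1: bytes[0:4] = BD AE CC 16 -> value 47388477 (4 byte(s))
  byte[4]=0xA1 cont=1 payload=0x21=33: acc |= 33<<0 -> acc=33 shift=7
  byte[5]=0x30 cont=0 payload=0x30=48: acc |= 48<<7 -> acc=6177 shift=14 [end]
Varint 2: bytes[4:6] = A1 30 -> value 6177 (2 byte(s))
  byte[6]=0xFF cont=1 payload=0x7F=127: acc |= 127<<0 -> acc=127 shift=7
  byte[7]=0xF3 cont=1 payload=0x73=115: acc |= 115<<7 -> acc=14847 shift=14
  byte[8]=0x16 cont=0 payload=0x16=22: acc |= 22<<14 -> acc=375295 shift=21 [end]
Varint 3: bytes[6:9] = FF F3 16 -> value 375295 (3 byte(s))

Answer: 47388477 6177 375295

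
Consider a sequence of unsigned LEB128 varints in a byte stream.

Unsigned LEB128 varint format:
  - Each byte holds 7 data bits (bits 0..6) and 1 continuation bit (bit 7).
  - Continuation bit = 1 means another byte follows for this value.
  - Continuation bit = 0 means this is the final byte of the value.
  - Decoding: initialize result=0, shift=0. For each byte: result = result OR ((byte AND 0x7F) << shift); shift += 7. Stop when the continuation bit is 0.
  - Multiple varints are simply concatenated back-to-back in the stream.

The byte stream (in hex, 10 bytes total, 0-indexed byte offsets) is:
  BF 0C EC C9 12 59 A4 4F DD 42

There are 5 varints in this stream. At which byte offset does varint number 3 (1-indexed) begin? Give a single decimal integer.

  byte[0]=0xBF cont=1 payload=0x3F=63: acc |= 63<<0 -> acc=63 shift=7
  byte[1]=0x0C cont=0 payload=0x0C=12: acc |= 12<<7 -> acc=1599 shift=14 [end]
Varint 1: bytes[0:2] = BF 0C -> value 1599 (2 byte(s))
  byte[2]=0xEC cont=1 payload=0x6C=108: acc |= 108<<0 -> acc=108 shift=7
  byte[3]=0xC9 cont=1 payload=0x49=73: acc |= 73<<7 -> acc=9452 shift=14
  byte[4]=0x12 cont=0 payload=0x12=18: acc |= 18<<14 -> acc=304364 shift=21 [end]
Varint 2: bytes[2:5] = EC C9 12 -> value 304364 (3 byte(s))
  byte[5]=0x59 cont=0 payload=0x59=89: acc |= 89<<0 -> acc=89 shift=7 [end]
Varint 3: bytes[5:6] = 59 -> value 89 (1 byte(s))
  byte[6]=0xA4 cont=1 payload=0x24=36: acc |= 36<<0 -> acc=36 shift=7
  byte[7]=0x4F cont=0 payload=0x4F=79: acc |= 79<<7 -> acc=10148 shift=14 [end]
Varint 4: bytes[6:8] = A4 4F -> value 10148 (2 byte(s))
  byte[8]=0xDD cont=1 payload=0x5D=93: acc |= 93<<0 -> acc=93 shift=7
  byte[9]=0x42 cont=0 payload=0x42=66: acc |= 66<<7 -> acc=8541 shift=14 [end]
Varint 5: bytes[8:10] = DD 42 -> value 8541 (2 byte(s))

Answer: 5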